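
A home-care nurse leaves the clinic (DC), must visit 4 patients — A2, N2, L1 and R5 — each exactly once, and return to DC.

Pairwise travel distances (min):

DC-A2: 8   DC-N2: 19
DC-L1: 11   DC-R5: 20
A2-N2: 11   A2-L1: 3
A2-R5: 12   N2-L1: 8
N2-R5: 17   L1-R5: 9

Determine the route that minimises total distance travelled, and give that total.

56 min — the shortest possible round trip.

With 4 stops there are 4!/2 = 12 distinct round trips (a route and its reverse cost the same).
DC - A2 - N2 - L1 - R5 - DC: 8+11+8+9+20 = 56
DC - A2 - N2 - R5 - L1 - DC: 8+11+17+9+11 = 56
DC - A2 - L1 - N2 - R5 - DC: 8+3+8+17+20 = 56
DC - A2 - L1 - R5 - N2 - DC: 8+3+9+17+19 = 56
DC - A2 - R5 - N2 - L1 - DC: 8+12+17+8+11 = 56
DC - A2 - R5 - L1 - N2 - DC: 8+12+9+8+19 = 56
DC - N2 - A2 - L1 - R5 - DC: 19+11+3+9+20 = 62
DC - N2 - A2 - R5 - L1 - DC: 19+11+12+9+11 = 62
DC - N2 - L1 - A2 - R5 - DC: 19+8+3+12+20 = 62
DC - N2 - R5 - A2 - L1 - DC: 19+17+12+3+11 = 62
DC - L1 - A2 - N2 - R5 - DC: 11+3+11+17+20 = 62
DC - L1 - N2 - A2 - R5 - DC: 11+8+11+12+20 = 62
The minimum is 56.
One optimal route: DC → A2 → N2 → L1 → R5 → DC (or its reverse).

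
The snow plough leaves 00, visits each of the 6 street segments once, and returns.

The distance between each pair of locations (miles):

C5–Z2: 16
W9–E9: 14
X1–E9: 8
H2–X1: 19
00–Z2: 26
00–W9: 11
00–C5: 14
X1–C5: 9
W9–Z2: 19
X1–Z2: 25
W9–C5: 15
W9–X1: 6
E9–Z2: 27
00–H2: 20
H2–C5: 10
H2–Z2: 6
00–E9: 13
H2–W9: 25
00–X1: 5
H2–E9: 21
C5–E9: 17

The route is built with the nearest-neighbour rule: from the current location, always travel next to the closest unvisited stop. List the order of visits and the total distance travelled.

From 00: distances to unvisited — X1=5, W9=11, E9=13, C5=14, H2=20, Z2=26. Nearest is X1 (5).
From X1: distances to unvisited — W9=6, E9=8, C5=9, H2=19, Z2=25. Nearest is W9 (6).
From W9: distances to unvisited — E9=14, C5=15, Z2=19, H2=25. Nearest is E9 (14).
From E9: distances to unvisited — C5=17, H2=21, Z2=27. Nearest is C5 (17).
From C5: distances to unvisited — H2=10, Z2=16. Nearest is H2 (10).
From H2: distances to unvisited — Z2=6. Nearest is Z2 (6).
Return Z2→00: 26.
Total = 5 + 6 + 14 + 17 + 10 + 6 + 26 = 84.

Nearest-neighbour total = 84 miles; route 00 → X1 → W9 → E9 → C5 → H2 → Z2 → 00.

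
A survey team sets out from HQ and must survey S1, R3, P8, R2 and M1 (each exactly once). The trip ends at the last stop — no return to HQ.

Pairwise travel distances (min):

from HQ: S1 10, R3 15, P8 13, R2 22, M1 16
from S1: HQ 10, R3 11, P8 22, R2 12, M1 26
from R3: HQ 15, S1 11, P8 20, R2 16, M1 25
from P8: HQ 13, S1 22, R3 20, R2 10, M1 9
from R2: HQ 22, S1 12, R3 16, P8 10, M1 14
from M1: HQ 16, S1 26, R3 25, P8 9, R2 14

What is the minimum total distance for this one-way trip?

56 min — the minimum one-way total.

There are 5! = 120 possible orderings.
HQ - S1 - R3 - P8 - R2 - M1: 10+11+20+10+14 = 65
HQ - S1 - R3 - P8 - M1 - R2: 10+11+20+9+14 = 64
HQ - S1 - R3 - R2 - P8 - M1: 10+11+16+10+9 = 56
HQ - S1 - R3 - R2 - M1 - P8: 10+11+16+14+9 = 60
HQ - S1 - R3 - M1 - P8 - R2: 10+11+25+9+10 = 65
HQ - S1 - R3 - M1 - R2 - P8: 10+11+25+14+10 = 70
HQ - S1 - P8 - R3 - R2 - M1: 10+22+20+16+14 = 82
HQ - S1 - P8 - R3 - M1 - R2: 10+22+20+25+14 = 91
HQ - S1 - P8 - R2 - R3 - M1: 10+22+10+16+25 = 83
HQ - S1 - P8 - R2 - M1 - R3: 10+22+10+14+25 = 81
HQ - S1 - P8 - M1 - R3 - R2: 10+22+9+25+16 = 82
HQ - S1 - P8 - M1 - R2 - R3: 10+22+9+14+16 = 71
HQ - S1 - R2 - R3 - P8 - M1: 10+12+16+20+9 = 67
HQ - S1 - R2 - R3 - M1 - P8: 10+12+16+25+9 = 72
… (106 more)
The minimum is 56.
One shortest path: HQ → S1 → R3 → R2 → P8 → M1.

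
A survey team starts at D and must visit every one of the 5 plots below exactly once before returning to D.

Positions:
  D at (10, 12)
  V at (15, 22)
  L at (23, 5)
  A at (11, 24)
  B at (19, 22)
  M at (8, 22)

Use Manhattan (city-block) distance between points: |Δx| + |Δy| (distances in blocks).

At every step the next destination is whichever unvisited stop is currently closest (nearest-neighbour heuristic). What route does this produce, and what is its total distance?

From D: distances to unvisited — M=12, A=13, V=15, B=19, L=20. Nearest is M (12).
From M: distances to unvisited — A=5, V=7, B=11, L=32. Nearest is A (5).
From A: distances to unvisited — V=6, B=10, L=31. Nearest is V (6).
From V: distances to unvisited — B=4, L=25. Nearest is B (4).
From B: distances to unvisited — L=21. Nearest is L (21).
Return L→D: 20.
Total = 12 + 5 + 6 + 4 + 21 + 20 = 68.

68 blocks along D → M → A → V → B → L → D.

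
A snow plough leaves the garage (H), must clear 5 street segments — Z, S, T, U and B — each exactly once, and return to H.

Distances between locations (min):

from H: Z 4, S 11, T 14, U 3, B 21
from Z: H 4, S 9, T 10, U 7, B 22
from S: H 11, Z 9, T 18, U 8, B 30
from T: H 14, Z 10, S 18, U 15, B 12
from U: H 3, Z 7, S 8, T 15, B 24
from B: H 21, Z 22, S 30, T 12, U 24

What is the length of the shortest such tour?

Shortest round trip = 63 min.

H → Z → S → T → U → B → H: 4+9+18+15+24+21 = 91
H → Z → S → T → B → U → H: 4+9+18+12+24+3 = 70
H → Z → S → U → T → B → H: 4+9+8+15+12+21 = 69
H → Z → S → U → B → T → H: 4+9+8+24+12+14 = 71
H → Z → S → B → T → U → H: 4+9+30+12+15+3 = 73
H → Z → S → B → U → T → H: 4+9+30+24+15+14 = 96
H → Z → T → S → U → B → H: 4+10+18+8+24+21 = 85
H → Z → T → S → B → U → H: 4+10+18+30+24+3 = 89
H → Z → T → U → S → B → H: 4+10+15+8+30+21 = 88
H → Z → T → U → B → S → H: 4+10+15+24+30+11 = 94
H → Z → T → B → S → U → H: 4+10+12+30+8+3 = 67
H → Z → T → B → U → S → H: 4+10+12+24+8+11 = 69
H → Z → U → S → T → B → H: 4+7+8+18+12+21 = 70
H → Z → U → S → B → T → H: 4+7+8+30+12+14 = 75
… (46 more)
H → U → S → Z → T → B → H: 3+8+9+10+12+21 = 63  ← best
The minimum is 63.
One optimal route: H → U → S → Z → T → B → H (or its reverse).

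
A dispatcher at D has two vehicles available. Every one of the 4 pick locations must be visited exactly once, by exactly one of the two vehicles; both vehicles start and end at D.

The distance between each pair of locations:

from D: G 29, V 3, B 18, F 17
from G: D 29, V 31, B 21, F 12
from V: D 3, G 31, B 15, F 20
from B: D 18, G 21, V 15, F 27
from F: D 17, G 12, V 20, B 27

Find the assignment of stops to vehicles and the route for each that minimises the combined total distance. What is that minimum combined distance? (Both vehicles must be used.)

Check every non-empty split of the stops between the two vehicles; for each half take its own optimal tour:
  {G} + {V, B, F}: 58 + 62 = 120
  {V} + {G, B, F}: 6 + 68 = 74
  {G, V} + {B, F}: 63 + 62 = 125
  {B} + {G, V, F}: 36 + 63 = 99
  {G, B} + {V, F}: 68 + 40 = 108
  {V, B} + {G, F}: 36 + 58 = 94
  … (7 splits in total)
Best: vehicle 1 D → V → D = 6; vehicle 2 D → B → G → F → D = 68; combined 74.

Minimum combined distance: 74.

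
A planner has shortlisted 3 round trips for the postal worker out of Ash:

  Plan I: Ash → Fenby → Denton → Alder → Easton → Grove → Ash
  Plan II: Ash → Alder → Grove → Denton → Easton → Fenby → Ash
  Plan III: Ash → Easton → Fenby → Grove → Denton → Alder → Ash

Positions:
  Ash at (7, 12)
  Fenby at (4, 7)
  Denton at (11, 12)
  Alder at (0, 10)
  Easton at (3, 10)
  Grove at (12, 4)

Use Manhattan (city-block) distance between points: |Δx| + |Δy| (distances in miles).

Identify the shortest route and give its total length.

Plan I: 8 + 12 + 13 + 3 + 15 + 13 = 64
Plan II: 9 + 18 + 9 + 10 + 4 + 8 = 58
Plan III: 6 + 4 + 11 + 9 + 13 + 9 = 52

52 miles — Plan III is the shortest.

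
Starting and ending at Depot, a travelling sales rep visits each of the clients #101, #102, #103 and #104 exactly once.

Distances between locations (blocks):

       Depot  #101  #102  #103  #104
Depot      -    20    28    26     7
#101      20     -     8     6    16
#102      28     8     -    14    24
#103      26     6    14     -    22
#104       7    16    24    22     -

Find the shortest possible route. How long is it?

Minimum total distance: 71 blocks.

There are 12 distinct closed tours to check (reversals are equivalent).
Depot-#101-#102-#103-#104-Depot: 20+8+14+22+7 = 71
Depot-#101-#102-#104-#103-Depot: 20+8+24+22+26 = 100
Depot-#101-#103-#102-#104-Depot: 20+6+14+24+7 = 71
Depot-#101-#103-#104-#102-Depot: 20+6+22+24+28 = 100
Depot-#101-#104-#102-#103-Depot: 20+16+24+14+26 = 100
Depot-#101-#104-#103-#102-Depot: 20+16+22+14+28 = 100
Depot-#102-#101-#103-#104-Depot: 28+8+6+22+7 = 71
Depot-#102-#101-#104-#103-Depot: 28+8+16+22+26 = 100
Depot-#102-#103-#101-#104-Depot: 28+14+6+16+7 = 71
Depot-#102-#104-#101-#103-Depot: 28+24+16+6+26 = 100
Depot-#103-#101-#102-#104-Depot: 26+6+8+24+7 = 71
Depot-#103-#102-#101-#104-Depot: 26+14+8+16+7 = 71
The minimum is 71.
One optimal route: Depot → #101 → #102 → #103 → #104 → Depot (or its reverse).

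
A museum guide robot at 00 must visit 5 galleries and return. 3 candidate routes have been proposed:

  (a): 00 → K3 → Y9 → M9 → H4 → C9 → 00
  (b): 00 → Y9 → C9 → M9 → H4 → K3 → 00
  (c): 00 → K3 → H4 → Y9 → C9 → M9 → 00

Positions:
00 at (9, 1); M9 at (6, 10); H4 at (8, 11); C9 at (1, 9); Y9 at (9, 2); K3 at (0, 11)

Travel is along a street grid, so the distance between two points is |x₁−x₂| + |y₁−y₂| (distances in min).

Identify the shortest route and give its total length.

(a): 19 + 18 + 11 + 3 + 9 + 16 = 76
(b): 1 + 15 + 6 + 3 + 8 + 19 = 52
(c): 19 + 8 + 10 + 15 + 6 + 12 = 70

Shortest is (b), total 52 min.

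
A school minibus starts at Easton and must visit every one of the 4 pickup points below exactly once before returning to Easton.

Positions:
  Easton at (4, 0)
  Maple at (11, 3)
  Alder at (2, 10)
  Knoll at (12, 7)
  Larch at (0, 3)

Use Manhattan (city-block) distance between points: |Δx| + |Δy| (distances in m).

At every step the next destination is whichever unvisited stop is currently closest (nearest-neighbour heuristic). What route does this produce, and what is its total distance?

Easton → [Larch:7 / Maple:10 / Alder:12 / Knoll:15] → Larch (7)
Larch → [Alder:9 / Maple:11 / Knoll:16] → Alder (9)
Alder → [Knoll:13 / Maple:16] → Knoll (13)
Knoll → [Maple:5] → Maple (5)
Return Maple→Easton: 10.
Total = 7 + 9 + 13 + 5 + 10 = 44.

Nearest-neighbour total = 44 m; route Easton → Larch → Alder → Knoll → Maple → Easton.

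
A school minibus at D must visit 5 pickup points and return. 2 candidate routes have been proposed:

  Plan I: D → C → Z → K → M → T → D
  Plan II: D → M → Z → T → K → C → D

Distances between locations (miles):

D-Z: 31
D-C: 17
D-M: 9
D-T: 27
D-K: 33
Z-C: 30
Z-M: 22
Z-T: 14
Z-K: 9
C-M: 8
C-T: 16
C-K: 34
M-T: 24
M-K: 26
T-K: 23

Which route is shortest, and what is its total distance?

Plan I: 17 + 30 + 9 + 26 + 24 + 27 = 133
Plan II: 9 + 22 + 14 + 23 + 34 + 17 = 119

119 miles — Plan II is the shortest.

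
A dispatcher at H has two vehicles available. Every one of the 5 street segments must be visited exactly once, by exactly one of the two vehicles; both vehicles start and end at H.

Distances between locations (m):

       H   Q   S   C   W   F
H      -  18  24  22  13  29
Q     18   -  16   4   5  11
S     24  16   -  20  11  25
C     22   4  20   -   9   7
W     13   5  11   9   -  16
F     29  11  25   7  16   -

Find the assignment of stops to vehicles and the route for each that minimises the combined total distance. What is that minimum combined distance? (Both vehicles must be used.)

Minimum combined distance: 104 m.

There are 2^4 − 1 = 15 ways to divide the 5 stops into two non-empty groups. For each, the best each vehicle can do is its own shortest tour through its group:
  {Q} + {S, C, W, F}: 36 + 78 = 114
  {S} + {Q, C, W, F}: 48 + 58 = 106
  {Q, S} + {C, W, F}: 58 + 58 = 116
  {C} + {Q, S, W, F}: 44 + 78 = 122
  {Q, C} + {S, W, F}: 44 + 78 = 122
  {S, C} + {Q, W, F}: 66 + 58 = 124
  … (15 splits in total)
  {W} + {Q, S, C, F}: 26 + 78 = 104  ← best
Best: vehicle 1 H → W → H = 26; vehicle 2 H → Q → C → F → S → H = 78; combined 104.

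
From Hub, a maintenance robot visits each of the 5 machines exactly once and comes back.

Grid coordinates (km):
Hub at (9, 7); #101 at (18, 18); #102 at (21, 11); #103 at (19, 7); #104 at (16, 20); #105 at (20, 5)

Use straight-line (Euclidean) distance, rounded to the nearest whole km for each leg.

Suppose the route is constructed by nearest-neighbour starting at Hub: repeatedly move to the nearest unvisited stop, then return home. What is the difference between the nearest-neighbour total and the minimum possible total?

1 km longer than the optimal tour.

From Hub: #103=10, #105=11, #102=13, #101=14, #104=15 → choose #103 (10).
From #103: #105=2, #102=4, #101=11, #104=13 → choose #105 (2).
From #105: #102=6, #101=13, #104=16 → choose #102 (6).
From #102: #101=8, #104=10 → choose #101 (8).
From #101: #104=3 → choose #104 (3).
NN route Hub → #103 → #105 → #102 → #101 → #104 → Hub costs 44.
Optimal: Hub → #104 → #101 → #102 → #103 → #105 → Hub costs 43 (by enumerating all 60 distinct tours).
Excess = 44 − 43 = 1.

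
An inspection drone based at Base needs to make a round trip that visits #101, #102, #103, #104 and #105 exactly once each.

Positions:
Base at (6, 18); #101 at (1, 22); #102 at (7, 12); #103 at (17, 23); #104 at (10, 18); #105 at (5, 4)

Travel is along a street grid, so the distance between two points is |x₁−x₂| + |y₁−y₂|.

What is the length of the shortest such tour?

Base - #101 - #102 - #103 - #104 - #105 - Base: 9+16+21+12+19+15 = 92
Base - #101 - #102 - #103 - #105 - #104 - Base: 9+16+21+31+19+4 = 100
Base - #101 - #102 - #104 - #103 - #105 - Base: 9+16+9+12+31+15 = 92
Base - #101 - #102 - #104 - #105 - #103 - Base: 9+16+9+19+31+16 = 100
Base - #101 - #102 - #105 - #103 - #104 - Base: 9+16+10+31+12+4 = 82
Base - #101 - #102 - #105 - #104 - #103 - Base: 9+16+10+19+12+16 = 82
Base - #101 - #103 - #102 - #104 - #105 - Base: 9+17+21+9+19+15 = 90
Base - #101 - #103 - #102 - #105 - #104 - Base: 9+17+21+10+19+4 = 80
Base - #101 - #103 - #104 - #102 - #105 - Base: 9+17+12+9+10+15 = 72
Base - #101 - #103 - #104 - #105 - #102 - Base: 9+17+12+19+10+7 = 74
Base - #101 - #103 - #105 - #102 - #104 - Base: 9+17+31+10+9+4 = 80
Base - #101 - #103 - #105 - #104 - #102 - Base: 9+17+31+19+9+7 = 92
Base - #101 - #104 - #102 - #103 - #105 - Base: 9+13+9+21+31+15 = 98
Base - #101 - #104 - #102 - #105 - #103 - Base: 9+13+9+10+31+16 = 88
… (46 more)
The minimum is 72.
One optimal route: Base → #101 → #103 → #104 → #102 → #105 → Base (or its reverse).

Shortest round trip = 72.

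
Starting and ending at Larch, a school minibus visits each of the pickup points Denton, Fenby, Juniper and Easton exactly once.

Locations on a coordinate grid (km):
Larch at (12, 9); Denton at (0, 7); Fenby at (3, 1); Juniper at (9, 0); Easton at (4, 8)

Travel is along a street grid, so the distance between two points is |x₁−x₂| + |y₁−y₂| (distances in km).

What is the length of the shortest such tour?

With 4 stops there are 4!/2 = 12 distinct round trips (a route and its reverse cost the same).
Larch-Denton-Fenby-Juniper-Easton-Larch: 14+9+7+13+9 = 52
Larch-Denton-Fenby-Easton-Juniper-Larch: 14+9+8+13+12 = 56
Larch-Denton-Juniper-Fenby-Easton-Larch: 14+16+7+8+9 = 54
Larch-Denton-Juniper-Easton-Fenby-Larch: 14+16+13+8+17 = 68
Larch-Denton-Easton-Fenby-Juniper-Larch: 14+5+8+7+12 = 46
Larch-Denton-Easton-Juniper-Fenby-Larch: 14+5+13+7+17 = 56
Larch-Fenby-Denton-Juniper-Easton-Larch: 17+9+16+13+9 = 64
Larch-Fenby-Denton-Easton-Juniper-Larch: 17+9+5+13+12 = 56
Larch-Fenby-Juniper-Denton-Easton-Larch: 17+7+16+5+9 = 54
Larch-Fenby-Easton-Denton-Juniper-Larch: 17+8+5+16+12 = 58
Larch-Juniper-Denton-Fenby-Easton-Larch: 12+16+9+8+9 = 54
Larch-Juniper-Fenby-Denton-Easton-Larch: 12+7+9+5+9 = 42
The minimum is 42.
One optimal route: Larch → Juniper → Fenby → Denton → Easton → Larch (or its reverse).

Minimum total distance: 42 km.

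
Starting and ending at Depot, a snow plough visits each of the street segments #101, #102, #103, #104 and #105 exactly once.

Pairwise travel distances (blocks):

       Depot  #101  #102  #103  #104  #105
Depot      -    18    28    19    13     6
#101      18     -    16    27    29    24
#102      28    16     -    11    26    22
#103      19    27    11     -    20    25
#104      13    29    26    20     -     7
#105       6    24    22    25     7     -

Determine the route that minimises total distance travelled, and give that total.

78 blocks — the shortest possible round trip.

With 5 stops there are 5!/2 = 60 distinct round trips (a route and its reverse cost the same).
Depot→#101→#102→#103→#104→#105→Depot: 18+16+11+20+7+6 = 78
Depot→#101→#102→#103→#105→#104→Depot: 18+16+11+25+7+13 = 90
Depot→#101→#102→#104→#103→#105→Depot: 18+16+26+20+25+6 = 111
Depot→#101→#102→#104→#105→#103→Depot: 18+16+26+7+25+19 = 111
Depot→#101→#102→#105→#103→#104→Depot: 18+16+22+25+20+13 = 114
Depot→#101→#102→#105→#104→#103→Depot: 18+16+22+7+20+19 = 102
Depot→#101→#103→#102→#104→#105→Depot: 18+27+11+26+7+6 = 95
Depot→#101→#103→#102→#105→#104→Depot: 18+27+11+22+7+13 = 98
Depot→#101→#103→#104→#102→#105→Depot: 18+27+20+26+22+6 = 119
Depot→#101→#103→#104→#105→#102→Depot: 18+27+20+7+22+28 = 122
Depot→#101→#103→#105→#102→#104→Depot: 18+27+25+22+26+13 = 131
Depot→#101→#103→#105→#104→#102→Depot: 18+27+25+7+26+28 = 131
Depot→#101→#104→#102→#103→#105→Depot: 18+29+26+11+25+6 = 115
Depot→#101→#104→#102→#105→#103→Depot: 18+29+26+22+25+19 = 139
… (46 more)
The minimum is 78.
One optimal route: Depot → #101 → #102 → #103 → #104 → #105 → Depot (or its reverse).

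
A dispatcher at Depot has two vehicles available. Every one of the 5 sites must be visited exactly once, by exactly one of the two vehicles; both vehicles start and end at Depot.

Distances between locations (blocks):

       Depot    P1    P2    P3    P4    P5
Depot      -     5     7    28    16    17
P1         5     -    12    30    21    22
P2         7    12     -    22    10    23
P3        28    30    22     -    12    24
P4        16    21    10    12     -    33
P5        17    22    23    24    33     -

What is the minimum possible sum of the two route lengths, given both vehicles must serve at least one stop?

Check every non-empty split of the stops between the two vehicles; for each half take its own optimal tour:
  {P1} + {P2, P3, P4, P5}: 10 + 70 = 80
  {P2} + {P1, P3, P4, P5}: 14 + 79 = 93
  {P1, P2} + {P3, P4, P5}: 24 + 69 = 93
  {P3} + {P1, P2, P4, P5}: 56 + 76 = 132
  {P1, P3} + {P2, P4, P5}: 63 + 66 = 129
  {P2, P3} + {P1, P4, P5}: 57 + 76 = 133
  … (15 splits in total)
Best: vehicle 1 Depot → P1 → Depot = 10; vehicle 2 Depot → P2 → P4 → P3 → P5 → Depot = 70; combined 80.

80 blocks — the smallest possible combined total.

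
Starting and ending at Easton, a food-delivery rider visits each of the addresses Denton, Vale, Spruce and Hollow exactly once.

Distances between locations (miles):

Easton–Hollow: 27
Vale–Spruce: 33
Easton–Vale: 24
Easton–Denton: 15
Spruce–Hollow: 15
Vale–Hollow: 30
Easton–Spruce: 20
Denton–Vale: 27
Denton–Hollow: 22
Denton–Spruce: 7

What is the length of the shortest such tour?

With 4 stops there are 4!/2 = 12 distinct round trips (a route and its reverse cost the same).
Easton - Denton - Vale - Spruce - Hollow - Easton: 15+27+33+15+27 = 117
Easton - Denton - Vale - Hollow - Spruce - Easton: 15+27+30+15+20 = 107
Easton - Denton - Spruce - Vale - Hollow - Easton: 15+7+33+30+27 = 112
Easton - Denton - Spruce - Hollow - Vale - Easton: 15+7+15+30+24 = 91
Easton - Denton - Hollow - Vale - Spruce - Easton: 15+22+30+33+20 = 120
Easton - Denton - Hollow - Spruce - Vale - Easton: 15+22+15+33+24 = 109
Easton - Vale - Denton - Spruce - Hollow - Easton: 24+27+7+15+27 = 100
Easton - Vale - Denton - Hollow - Spruce - Easton: 24+27+22+15+20 = 108
Easton - Vale - Spruce - Denton - Hollow - Easton: 24+33+7+22+27 = 113
Easton - Vale - Hollow - Denton - Spruce - Easton: 24+30+22+7+20 = 103
Easton - Spruce - Denton - Vale - Hollow - Easton: 20+7+27+30+27 = 111
Easton - Spruce - Vale - Denton - Hollow - Easton: 20+33+27+22+27 = 129
The minimum is 91.
One optimal route: Easton → Denton → Spruce → Hollow → Vale → Easton (or its reverse).

Shortest round trip = 91 miles.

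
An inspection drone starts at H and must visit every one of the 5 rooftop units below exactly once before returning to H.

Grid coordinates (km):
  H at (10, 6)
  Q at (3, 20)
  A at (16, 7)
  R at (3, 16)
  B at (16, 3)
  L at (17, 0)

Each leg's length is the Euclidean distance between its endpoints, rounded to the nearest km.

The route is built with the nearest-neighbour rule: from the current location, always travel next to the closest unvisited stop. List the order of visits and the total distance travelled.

H → [A:6 / B:7 / L:9 / R:12 / Q:16] → A (6)
A → [B:4 / L:7 / R:16 / Q:18] → B (4)
B → [L:3 / R:18 / Q:21] → L (3)
L → [R:21 / Q:24] → R (21)
R → [Q:4] → Q (4)
Return Q→H: 16.
Total = 6 + 4 + 3 + 21 + 4 + 16 = 54.

Nearest-neighbour total = 54 km; route H → A → B → L → R → Q → H.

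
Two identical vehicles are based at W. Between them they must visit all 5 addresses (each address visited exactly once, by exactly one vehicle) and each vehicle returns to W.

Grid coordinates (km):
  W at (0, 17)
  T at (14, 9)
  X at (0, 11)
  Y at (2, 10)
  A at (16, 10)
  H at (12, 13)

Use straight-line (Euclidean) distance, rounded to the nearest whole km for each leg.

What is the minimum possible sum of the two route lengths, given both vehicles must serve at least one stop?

51 km — the smallest possible combined total.

There are 2^4 − 1 = 15 ways to divide the 5 stops into two non-empty groups. For each, the best each vehicle can do is its own shortest tour through its group:
  {T} + {X, Y, A, H}: 32 + 40 = 72
  {X} + {T, Y, A, H}: 12 + 39 = 51
  {T, X} + {Y, A, H}: 36 + 39 = 75
  {Y} + {T, X, A, H}: 14 + 40 = 54
  {T, Y} + {X, A, H}: 35 + 40 = 75
  {X, Y} + {T, A, H}: 15 + 36 = 51
  … (15 splits in total)
Best: vehicle 1 W → X → W = 12; vehicle 2 W → Y → T → A → H → W = 39; combined 51.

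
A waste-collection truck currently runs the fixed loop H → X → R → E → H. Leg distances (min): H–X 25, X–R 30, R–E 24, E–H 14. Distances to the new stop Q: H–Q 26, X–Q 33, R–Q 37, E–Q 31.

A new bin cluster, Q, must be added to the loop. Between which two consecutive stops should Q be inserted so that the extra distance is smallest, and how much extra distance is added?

Adding 34 min by placing Q on the H–X leg.

Insertion cost between consecutive stops i–j is d(i,Q) + d(Q,j) − d(i,j):
  between H and X: 26 + 33 − 25 = 34
  between X and R: 33 + 37 − 30 = 40
  between R and E: 37 + 31 − 24 = 44
  between E and H: 31 + 26 − 14 = 43
Cheapest insertion is between H and X, adding 34.
New total = 93 + 34 = 127.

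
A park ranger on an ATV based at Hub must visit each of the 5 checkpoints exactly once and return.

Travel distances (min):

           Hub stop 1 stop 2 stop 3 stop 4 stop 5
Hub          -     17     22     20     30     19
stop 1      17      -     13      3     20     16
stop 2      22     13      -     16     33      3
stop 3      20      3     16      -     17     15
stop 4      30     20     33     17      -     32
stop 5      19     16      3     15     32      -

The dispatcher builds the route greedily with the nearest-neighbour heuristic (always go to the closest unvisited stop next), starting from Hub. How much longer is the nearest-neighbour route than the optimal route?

16 min longer than the optimal tour.

From Hub: stop 1=17, stop 5=19, stop 3=20, stop 2=22, stop 4=30 → choose stop 1 (17).
From stop 1: stop 3=3, stop 2=13, stop 5=16, stop 4=20 → choose stop 3 (3).
From stop 3: stop 5=15, stop 2=16, stop 4=17 → choose stop 5 (15).
From stop 5: stop 2=3, stop 4=32 → choose stop 2 (3).
From stop 2: stop 4=33 → choose stop 4 (33).
NN route Hub → stop 1 → stop 3 → stop 5 → stop 2 → stop 4 → Hub costs 101.
Optimal: Hub → stop 4 → stop 3 → stop 1 → stop 2 → stop 5 → Hub costs 85 (by enumerating all 60 distinct tours).
Excess = 101 − 85 = 16.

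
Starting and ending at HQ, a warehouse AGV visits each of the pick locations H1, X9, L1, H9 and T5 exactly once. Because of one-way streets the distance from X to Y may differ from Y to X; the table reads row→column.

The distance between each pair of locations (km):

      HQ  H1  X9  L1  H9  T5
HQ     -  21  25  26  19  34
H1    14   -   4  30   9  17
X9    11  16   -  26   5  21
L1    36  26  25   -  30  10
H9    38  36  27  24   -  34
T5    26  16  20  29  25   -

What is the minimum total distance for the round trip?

Shortest round trip = 84 km.

HQ → H1 → X9 → L1 → H9 → T5 → HQ: 21+4+26+30+34+26 = 141
HQ → H1 → X9 → L1 → T5 → H9 → HQ: 21+4+26+10+25+38 = 124
HQ → H1 → X9 → H9 → L1 → T5 → HQ: 21+4+5+24+10+26 = 90
HQ → H1 → X9 → H9 → T5 → L1 → HQ: 21+4+5+34+29+36 = 129
HQ → H1 → X9 → T5 → L1 → H9 → HQ: 21+4+21+29+30+38 = 143
HQ → H1 → X9 → T5 → H9 → L1 → HQ: 21+4+21+25+24+36 = 131
HQ → H1 → L1 → X9 → H9 → T5 → HQ: 21+30+25+5+34+26 = 141
HQ → H1 → L1 → X9 → T5 → H9 → HQ: 21+30+25+21+25+38 = 160
HQ → H1 → L1 → H9 → X9 → T5 → HQ: 21+30+30+27+21+26 = 155
HQ → H1 → L1 → H9 → T5 → X9 → HQ: 21+30+30+34+20+11 = 146
HQ → H1 → L1 → T5 → X9 → H9 → HQ: 21+30+10+20+5+38 = 124
HQ → H1 → L1 → T5 → H9 → X9 → HQ: 21+30+10+25+27+11 = 124
HQ → H1 → H9 → X9 → L1 → T5 → HQ: 21+9+27+26+10+26 = 119
HQ → H1 → H9 → X9 → T5 → L1 → HQ: 21+9+27+21+29+36 = 143
… (106 more)
HQ → H9 → L1 → T5 → H1 → X9 → HQ: 19+24+10+16+4+11 = 84  ← best
The minimum is 84.
One optimal route: HQ → H9 → L1 → T5 → H1 → X9 → HQ.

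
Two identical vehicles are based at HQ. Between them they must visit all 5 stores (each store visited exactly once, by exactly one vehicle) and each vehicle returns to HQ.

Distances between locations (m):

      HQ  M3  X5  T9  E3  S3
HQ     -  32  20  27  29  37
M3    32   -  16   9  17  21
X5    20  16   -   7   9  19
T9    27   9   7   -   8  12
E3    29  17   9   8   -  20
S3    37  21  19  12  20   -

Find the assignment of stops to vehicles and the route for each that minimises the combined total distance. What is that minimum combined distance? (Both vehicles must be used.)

Try each way of splitting the stops between the two vehicles (each non-empty) and, for each split, find the best tour for each vehicle:
  {M3} + {X5, T9, E3, S3}: 64 + 86 = 150
  {X5} + {M3, T9, E3, S3}: 40 + 102 = 142
  {M3, X5} + {T9, E3, S3}: 68 + 86 = 154
  {T9} + {M3, X5, E3, S3}: 54 + 102 = 156
  {M3, T9} + {X5, E3, S3}: 68 + 86 = 154
  {X5, T9} + {M3, E3, S3}: 54 + 102 = 156
  … (15 splits in total)
Best: vehicle 1 HQ → X5 → HQ = 40; vehicle 2 HQ → M3 → T9 → S3 → E3 → HQ = 102; combined 142.

142 m — the smallest possible combined total.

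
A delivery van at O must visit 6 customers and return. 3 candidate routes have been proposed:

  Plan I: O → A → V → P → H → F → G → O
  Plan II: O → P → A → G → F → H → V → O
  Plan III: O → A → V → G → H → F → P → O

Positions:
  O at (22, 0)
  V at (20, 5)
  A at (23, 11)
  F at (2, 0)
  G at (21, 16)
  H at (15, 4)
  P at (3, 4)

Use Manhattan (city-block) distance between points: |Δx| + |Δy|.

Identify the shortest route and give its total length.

Plan I: 12 + 9 + 18 + 12 + 17 + 35 + 17 = 120
Plan II: 23 + 27 + 7 + 35 + 17 + 6 + 7 = 122
Plan III: 12 + 9 + 12 + 18 + 17 + 5 + 23 = 96

96 — Plan III is the shortest.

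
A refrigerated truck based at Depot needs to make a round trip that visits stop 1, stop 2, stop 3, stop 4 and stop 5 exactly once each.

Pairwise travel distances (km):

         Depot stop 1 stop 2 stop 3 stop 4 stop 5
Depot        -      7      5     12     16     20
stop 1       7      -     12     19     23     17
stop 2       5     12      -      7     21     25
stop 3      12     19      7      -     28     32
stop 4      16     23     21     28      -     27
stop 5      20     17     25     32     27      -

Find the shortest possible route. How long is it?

Minimum total distance: 91 km.

Depot→stop 1→stop 2→stop 3→stop 4→stop 5→Depot: 7+12+7+28+27+20 = 101
Depot→stop 1→stop 2→stop 3→stop 5→stop 4→Depot: 7+12+7+32+27+16 = 101
Depot→stop 1→stop 2→stop 4→stop 3→stop 5→Depot: 7+12+21+28+32+20 = 120
Depot→stop 1→stop 2→stop 4→stop 5→stop 3→Depot: 7+12+21+27+32+12 = 111
Depot→stop 1→stop 2→stop 5→stop 3→stop 4→Depot: 7+12+25+32+28+16 = 120
Depot→stop 1→stop 2→stop 5→stop 4→stop 3→Depot: 7+12+25+27+28+12 = 111
Depot→stop 1→stop 3→stop 2→stop 4→stop 5→Depot: 7+19+7+21+27+20 = 101
Depot→stop 1→stop 3→stop 2→stop 5→stop 4→Depot: 7+19+7+25+27+16 = 101
Depot→stop 1→stop 3→stop 4→stop 2→stop 5→Depot: 7+19+28+21+25+20 = 120
Depot→stop 1→stop 3→stop 4→stop 5→stop 2→Depot: 7+19+28+27+25+5 = 111
Depot→stop 1→stop 3→stop 5→stop 2→stop 4→Depot: 7+19+32+25+21+16 = 120
Depot→stop 1→stop 3→stop 5→stop 4→stop 2→Depot: 7+19+32+27+21+5 = 111
Depot→stop 1→stop 4→stop 2→stop 3→stop 5→Depot: 7+23+21+7+32+20 = 110
Depot→stop 1→stop 4→stop 2→stop 5→stop 3→Depot: 7+23+21+25+32+12 = 120
… (46 more)
Depot→stop 1→stop 5→stop 4→stop 2→stop 3→Depot: 7+17+27+21+7+12 = 91  ← best
The minimum is 91.
One optimal route: Depot → stop 1 → stop 5 → stop 4 → stop 2 → stop 3 → Depot (or its reverse).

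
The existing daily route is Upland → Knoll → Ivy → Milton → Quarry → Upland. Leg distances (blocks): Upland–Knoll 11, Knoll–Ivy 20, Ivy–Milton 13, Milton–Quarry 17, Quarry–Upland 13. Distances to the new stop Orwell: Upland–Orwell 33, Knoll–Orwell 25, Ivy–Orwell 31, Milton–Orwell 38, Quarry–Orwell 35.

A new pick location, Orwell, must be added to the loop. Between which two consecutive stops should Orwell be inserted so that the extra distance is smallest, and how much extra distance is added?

Insertion cost between consecutive stops i–j is d(i,Orwell) + d(Orwell,j) − d(i,j):
  between Upland and Knoll: 33 + 25 − 11 = 47
  between Knoll and Ivy: 25 + 31 − 20 = 36
  between Ivy and Milton: 31 + 38 − 13 = 56
  between Milton and Quarry: 38 + 35 − 17 = 56
  between Quarry and Upland: 35 + 33 − 13 = 55
Cheapest insertion is between Knoll and Ivy, adding 36.
New total = 74 + 36 = 110.

+36 blocks — insert Orwell between Knoll and Ivy.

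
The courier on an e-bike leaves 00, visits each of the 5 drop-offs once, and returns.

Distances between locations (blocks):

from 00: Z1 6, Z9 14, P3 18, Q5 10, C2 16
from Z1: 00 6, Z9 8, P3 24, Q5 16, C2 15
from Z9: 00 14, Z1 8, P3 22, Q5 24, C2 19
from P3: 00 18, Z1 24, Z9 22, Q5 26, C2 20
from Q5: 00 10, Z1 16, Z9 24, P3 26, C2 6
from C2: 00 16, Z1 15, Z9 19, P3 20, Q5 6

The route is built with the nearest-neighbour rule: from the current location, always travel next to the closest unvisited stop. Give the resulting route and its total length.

Total distance 83 blocks via the nearest-neighbour route 00 → Z1 → Z9 → C2 → Q5 → P3 → 00.

At 00 the remaining stops are Z1 6, Q5 10, Z9 14, C2 16, P3 18; go to Z1.
At Z1 the remaining stops are Z9 8, C2 15, Q5 16, P3 24; go to Z9.
At Z9 the remaining stops are C2 19, P3 22, Q5 24; go to C2.
At C2 the remaining stops are Q5 6, P3 20; go to Q5.
At Q5 the remaining stops are P3 26; go to P3.
Return P3→00: 18.
Total = 6 + 8 + 19 + 6 + 26 + 18 = 83.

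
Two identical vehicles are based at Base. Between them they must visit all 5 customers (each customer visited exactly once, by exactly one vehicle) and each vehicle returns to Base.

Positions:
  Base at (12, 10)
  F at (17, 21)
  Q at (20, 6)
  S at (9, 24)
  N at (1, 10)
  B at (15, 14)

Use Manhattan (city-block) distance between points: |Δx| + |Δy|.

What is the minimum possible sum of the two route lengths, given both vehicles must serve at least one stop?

Try each way of splitting the stops between the two vehicles (each non-empty) and, for each split, find the best tour for each vehicle:
  {F} + {Q, S, N, B}: 32 + 74 = 106
  {Q} + {F, S, N, B}: 24 + 60 = 84
  {F, Q} + {S, N, B}: 46 + 56 = 102
  {S} + {F, Q, N, B}: 34 + 68 = 102
  {F, S} + {Q, N, B}: 44 + 54 = 98
  {Q, S} + {F, N, B}: 58 + 54 = 112
  … (15 splits in total)
Best: vehicle 1 Base → Q → Base = 24; vehicle 2 Base → N → S → F → B → Base = 60; combined 84.

84 — the smallest possible combined total.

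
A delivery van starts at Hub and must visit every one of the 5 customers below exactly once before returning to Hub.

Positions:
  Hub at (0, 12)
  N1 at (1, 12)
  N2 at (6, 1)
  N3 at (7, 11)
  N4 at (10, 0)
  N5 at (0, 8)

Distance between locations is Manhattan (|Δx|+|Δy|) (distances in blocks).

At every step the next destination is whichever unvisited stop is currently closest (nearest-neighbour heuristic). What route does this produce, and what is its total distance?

Total distance 54 blocks via the nearest-neighbour route Hub → N1 → N5 → N3 → N2 → N4 → Hub.

From Hub: distances to unvisited — N1=1, N5=4, N3=8, N2=17, N4=22. Nearest is N1 (1).
From N1: distances to unvisited — N5=5, N3=7, N2=16, N4=21. Nearest is N5 (5).
From N5: distances to unvisited — N3=10, N2=13, N4=18. Nearest is N3 (10).
From N3: distances to unvisited — N2=11, N4=14. Nearest is N2 (11).
From N2: distances to unvisited — N4=5. Nearest is N4 (5).
Return N4→Hub: 22.
Total = 1 + 5 + 10 + 11 + 5 + 22 = 54.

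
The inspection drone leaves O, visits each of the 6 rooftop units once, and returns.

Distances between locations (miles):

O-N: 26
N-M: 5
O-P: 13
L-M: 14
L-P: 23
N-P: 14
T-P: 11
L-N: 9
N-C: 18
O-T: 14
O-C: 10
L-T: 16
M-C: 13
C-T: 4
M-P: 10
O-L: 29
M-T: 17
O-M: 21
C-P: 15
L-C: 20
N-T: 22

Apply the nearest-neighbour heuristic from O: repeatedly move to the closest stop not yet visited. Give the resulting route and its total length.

78 miles along O → C → T → P → M → N → L → O.

From O: distances to unvisited — C=10, P=13, T=14, M=21, N=26, L=29. Nearest is C (10).
From C: distances to unvisited — T=4, M=13, P=15, N=18, L=20. Nearest is T (4).
From T: distances to unvisited — P=11, L=16, M=17, N=22. Nearest is P (11).
From P: distances to unvisited — M=10, N=14, L=23. Nearest is M (10).
From M: distances to unvisited — N=5, L=14. Nearest is N (5).
From N: distances to unvisited — L=9. Nearest is L (9).
Return L→O: 29.
Total = 10 + 4 + 11 + 10 + 5 + 9 + 29 = 78.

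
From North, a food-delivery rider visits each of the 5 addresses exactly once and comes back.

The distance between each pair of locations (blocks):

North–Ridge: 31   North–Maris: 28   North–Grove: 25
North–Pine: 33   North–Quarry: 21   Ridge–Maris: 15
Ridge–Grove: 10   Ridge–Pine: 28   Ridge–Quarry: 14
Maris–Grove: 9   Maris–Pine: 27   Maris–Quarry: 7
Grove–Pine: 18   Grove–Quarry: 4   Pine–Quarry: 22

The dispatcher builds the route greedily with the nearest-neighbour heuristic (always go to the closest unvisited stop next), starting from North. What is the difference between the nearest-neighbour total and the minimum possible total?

6 blocks longer than the optimal tour.

North: Quarry=21, Grove=25, Maris=28, Ridge=31, Pine=33 ⇒ Quarry
Quarry: Grove=4, Maris=7, Ridge=14, Pine=22 ⇒ Grove
Grove: Maris=9, Ridge=10, Pine=18 ⇒ Maris
Maris: Ridge=15, Pine=27 ⇒ Ridge
Ridge: Pine=28 ⇒ Pine
NN route North → Quarry → Grove → Maris → Ridge → Pine → North costs 110.
Optimal: North → Pine → Grove → Ridge → Maris → Quarry → North costs 104 (by enumerating all 60 distinct tours).
Excess = 110 − 104 = 6.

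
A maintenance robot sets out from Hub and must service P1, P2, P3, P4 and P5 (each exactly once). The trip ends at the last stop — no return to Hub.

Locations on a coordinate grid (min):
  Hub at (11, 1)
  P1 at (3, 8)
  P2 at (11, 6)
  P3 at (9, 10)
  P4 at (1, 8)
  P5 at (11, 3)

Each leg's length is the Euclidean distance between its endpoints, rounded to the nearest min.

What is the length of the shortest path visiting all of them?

Shortest open route: 17 min.

There are 5! = 120 possible orderings.
Hub - P1 - P2 - P3 - P4 - P5: 11+8+4+8+11 = 42
Hub - P1 - P2 - P3 - P5 - P4: 11+8+4+7+11 = 41
Hub - P1 - P2 - P4 - P3 - P5: 11+8+10+8+7 = 44
Hub - P1 - P2 - P4 - P5 - P3: 11+8+10+11+7 = 47
Hub - P1 - P2 - P5 - P3 - P4: 11+8+3+7+8 = 37
Hub - P1 - P2 - P5 - P4 - P3: 11+8+3+11+8 = 41
Hub - P1 - P3 - P2 - P4 - P5: 11+6+4+10+11 = 42
Hub - P1 - P3 - P2 - P5 - P4: 11+6+4+3+11 = 35
Hub - P1 - P3 - P4 - P2 - P5: 11+6+8+10+3 = 38
Hub - P1 - P3 - P4 - P5 - P2: 11+6+8+11+3 = 39
Hub - P1 - P3 - P5 - P2 - P4: 11+6+7+3+10 = 37
Hub - P1 - P3 - P5 - P4 - P2: 11+6+7+11+10 = 45
Hub - P1 - P4 - P2 - P3 - P5: 11+2+10+4+7 = 34
Hub - P1 - P4 - P2 - P5 - P3: 11+2+10+3+7 = 33
… (106 more)
Hub - P5 - P2 - P3 - P1 - P4: 2+3+4+6+2 = 17  ← best
The minimum is 17.
One shortest path: Hub → P5 → P2 → P3 → P1 → P4.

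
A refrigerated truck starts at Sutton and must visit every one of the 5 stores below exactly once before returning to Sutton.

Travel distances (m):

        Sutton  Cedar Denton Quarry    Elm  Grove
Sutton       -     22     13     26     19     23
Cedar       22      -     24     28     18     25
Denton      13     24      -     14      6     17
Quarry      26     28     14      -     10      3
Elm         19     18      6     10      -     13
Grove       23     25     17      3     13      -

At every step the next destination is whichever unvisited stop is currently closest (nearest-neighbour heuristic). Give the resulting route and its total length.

At Sutton the remaining stops are Denton 13, Elm 19, Cedar 22, Grove 23, Quarry 26; go to Denton.
At Denton the remaining stops are Elm 6, Quarry 14, Grove 17, Cedar 24; go to Elm.
At Elm the remaining stops are Quarry 10, Grove 13, Cedar 18; go to Quarry.
At Quarry the remaining stops are Grove 3, Cedar 28; go to Grove.
At Grove the remaining stops are Cedar 25; go to Cedar.
Return Cedar→Sutton: 22.
Total = 13 + 6 + 10 + 3 + 25 + 22 = 79.

79 m along Sutton → Denton → Elm → Quarry → Grove → Cedar → Sutton.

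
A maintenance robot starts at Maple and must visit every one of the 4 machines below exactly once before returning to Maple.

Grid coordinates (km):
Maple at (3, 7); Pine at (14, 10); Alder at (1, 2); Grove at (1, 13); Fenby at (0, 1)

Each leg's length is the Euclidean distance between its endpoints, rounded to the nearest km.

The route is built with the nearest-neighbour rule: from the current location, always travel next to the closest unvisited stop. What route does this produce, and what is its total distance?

At Maple the remaining stops are Alder 5, Grove 6, Fenby 7, Pine 11; go to Alder.
At Alder the remaining stops are Fenby 1, Grove 11, Pine 15; go to Fenby.
At Fenby the remaining stops are Grove 12, Pine 17; go to Grove.
At Grove the remaining stops are Pine 13; go to Pine.
Return Pine→Maple: 11.
Total = 5 + 1 + 12 + 13 + 11 = 42.

Nearest-neighbour total = 42 km; route Maple → Alder → Fenby → Grove → Pine → Maple.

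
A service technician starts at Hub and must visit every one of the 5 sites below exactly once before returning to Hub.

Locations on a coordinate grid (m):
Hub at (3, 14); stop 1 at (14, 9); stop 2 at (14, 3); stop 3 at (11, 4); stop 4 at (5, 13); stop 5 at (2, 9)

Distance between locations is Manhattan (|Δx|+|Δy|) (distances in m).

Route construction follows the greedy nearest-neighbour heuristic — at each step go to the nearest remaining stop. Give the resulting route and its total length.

At Hub the remaining stops are stop 4 3, stop 5 6, stop 1 16, stop 3 18, stop 2 22; go to stop 4.
At stop 4 the remaining stops are stop 5 7, stop 1 13, stop 3 15, stop 2 19; go to stop 5.
At stop 5 the remaining stops are stop 1 12, stop 3 14, stop 2 18; go to stop 1.
At stop 1 the remaining stops are stop 2 6, stop 3 8; go to stop 2.
At stop 2 the remaining stops are stop 3 4; go to stop 3.
Return stop 3→Hub: 18.
Total = 3 + 7 + 12 + 6 + 4 + 18 = 50.

50 m along Hub → stop 4 → stop 5 → stop 1 → stop 2 → stop 3 → Hub.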